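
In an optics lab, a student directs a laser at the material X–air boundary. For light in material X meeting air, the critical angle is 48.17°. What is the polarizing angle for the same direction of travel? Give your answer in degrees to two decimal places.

At the critical angle sin θ_c = n₂/n₁, giving n₂/n₁ = sin 48.17° = 0.7451.
Then tan θ_B = n₂/n₁ = 0.7451, so θ_B = arctan 0.7451 = 36.69°.

θ_B ≈ 36.69°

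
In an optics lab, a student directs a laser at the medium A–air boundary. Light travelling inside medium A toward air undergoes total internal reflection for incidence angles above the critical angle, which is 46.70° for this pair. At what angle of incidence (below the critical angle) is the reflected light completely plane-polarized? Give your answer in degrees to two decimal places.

θ_B ≈ 36.05°

sin θ_c = n₂/n₁, so n₂/n₁ = sin 46.70° = 0.7278.
Brewster: tan θ_B = n₂/n₁ = 0.7278.
θ_B = arctan(0.7278) = 36.05°.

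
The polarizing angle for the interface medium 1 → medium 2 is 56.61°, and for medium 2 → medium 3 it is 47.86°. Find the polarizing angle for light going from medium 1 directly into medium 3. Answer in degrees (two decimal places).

tan θ_B(1→2) = n₂/n₁ = tan 56.61° = 1.5172.
tan θ_B(2→3) = n₃/n₂ = tan 47.86° = 1.1052.
Multiplying, n₃/n₁ = 1.5172 × 1.1052 = 1.6767, and θ_B(1→3) = arctan 1.6767 = 59.19°.

θ_B ≈ 59.19°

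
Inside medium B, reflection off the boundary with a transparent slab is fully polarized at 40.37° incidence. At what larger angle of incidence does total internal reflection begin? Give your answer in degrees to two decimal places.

θ_c ≈ 58.23°

From Brewster, n₂/n₁ = tan θ_B = tan 40.37° = 0.8502.
Then sin θ_c = n₂/n₁ = 0.8502, so θ_c = arcsin 0.8502 = 58.23°.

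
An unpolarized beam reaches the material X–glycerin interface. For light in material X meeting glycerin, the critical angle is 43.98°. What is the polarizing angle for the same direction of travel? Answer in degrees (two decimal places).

At the critical angle sin θ_c = n₂/n₁, giving n₂/n₁ = sin 43.98° = 0.6944.
Then tan θ_B = n₂/n₁ = 0.6944, so θ_B = arctan 0.6944 = 34.78°.

θ_B ≈ 34.78°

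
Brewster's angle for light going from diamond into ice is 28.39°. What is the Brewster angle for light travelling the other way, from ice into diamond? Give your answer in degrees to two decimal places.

θ_B' ≈ 61.61°

tan θ_B' = n₁/n₂ = 1/tan θ_B, so θ_B' = 90° − θ_B.
θ_B' = 90° − 28.39° = 61.61°.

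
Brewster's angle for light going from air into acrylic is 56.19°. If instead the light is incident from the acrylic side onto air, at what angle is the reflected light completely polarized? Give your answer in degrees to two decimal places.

Reversing the direction swaps n₁ and n₂, so tan θ_B' = 1/tan θ_B and θ_B' = 90° − θ_B.
Hence θ_B' = 90° − 56.19° = 33.81°.

θ_B' ≈ 33.81°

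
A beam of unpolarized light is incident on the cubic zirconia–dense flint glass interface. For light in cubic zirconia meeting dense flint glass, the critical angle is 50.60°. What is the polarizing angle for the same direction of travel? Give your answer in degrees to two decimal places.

θ_B ≈ 37.69°

At the critical angle sin θ_c = n₂/n₁, giving n₂/n₁ = sin 50.60° = 0.7727.
Then tan θ_B = n₂/n₁ = 0.7727, so θ_B = arctan 0.7727 = 37.69°.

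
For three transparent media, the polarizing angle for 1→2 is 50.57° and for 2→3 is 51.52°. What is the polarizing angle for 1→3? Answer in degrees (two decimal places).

n₂/n₁ = tan 50.57° = 1.2161 and n₃/n₂ = tan 51.52° = 1.2581.
So n₃/n₁ = (n₂/n₁)(n₃/n₂) = 1.2161 × 1.2581 = 1.5300.
θ_B(1→3) = arctan(1.5300) = 56.83°.

θ_B ≈ 56.83°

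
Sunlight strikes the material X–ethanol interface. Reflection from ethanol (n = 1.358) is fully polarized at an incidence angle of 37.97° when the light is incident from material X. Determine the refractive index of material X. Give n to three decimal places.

n ≈ 1.740

Full polarization of the reflected beam means tan θ_B = n₂/n₁, where n₁ is the incident medium (material X).
n₁ = n₂ / tan θ_B = 1.358 / tan 37.97° = 1.740.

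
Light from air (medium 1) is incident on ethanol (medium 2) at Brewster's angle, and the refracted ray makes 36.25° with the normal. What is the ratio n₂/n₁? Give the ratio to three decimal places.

θ_B + θ_t = 90°, so θ_B = 90° − 36.25° = 53.75°.
tan θ_B = n₂/n₁, so n₂/n₁ = tan 53.75° = 1.364.

n₂/n₁ ≈ 1.364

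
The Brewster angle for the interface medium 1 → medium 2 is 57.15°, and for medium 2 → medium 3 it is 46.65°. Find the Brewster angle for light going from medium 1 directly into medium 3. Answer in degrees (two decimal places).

tan θ_B(1→2) = n₂/n₁ = tan 57.15° = 1.5487.
tan θ_B(2→3) = n₃/n₂ = tan 46.65° = 1.0593.
Multiplying, n₃/n₁ = 1.5487 × 1.0593 = 1.6406, and θ_B(1→3) = arctan 1.6406 = 58.64°.

θ_B ≈ 58.64°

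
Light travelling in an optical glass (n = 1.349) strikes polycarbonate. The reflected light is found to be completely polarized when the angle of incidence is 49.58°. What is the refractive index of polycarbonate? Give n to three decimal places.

n ≈ 1.584

At the polarizing angle, tan θ_B = n₂/n₁ with n₁ on the incident side (an optical glass) and n₂ on the transmitted side (polycarbonate).
n₂ = n₁ tan θ_B = 1.349 × tan 49.58° = 1.584.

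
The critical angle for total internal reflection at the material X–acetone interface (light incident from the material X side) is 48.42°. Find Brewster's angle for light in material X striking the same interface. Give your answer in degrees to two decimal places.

sin θ_c = n₂/n₁, so n₂/n₁ = sin 48.42° = 0.7480.
Brewster: tan θ_B = n₂/n₁ = 0.7480.
θ_B = arctan(0.7480) = 36.80°.

θ_B ≈ 36.80°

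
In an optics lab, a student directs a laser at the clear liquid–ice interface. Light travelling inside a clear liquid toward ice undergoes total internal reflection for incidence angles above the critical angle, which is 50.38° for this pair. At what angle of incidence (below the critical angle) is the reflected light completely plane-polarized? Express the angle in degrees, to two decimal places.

At the critical angle sin θ_c = n₂/n₁, giving n₂/n₁ = sin 50.38° = 0.7703.
Then tan θ_B = n₂/n₁ = 0.7703, so θ_B = arctan 0.7703 = 37.61°.

θ_B ≈ 37.61°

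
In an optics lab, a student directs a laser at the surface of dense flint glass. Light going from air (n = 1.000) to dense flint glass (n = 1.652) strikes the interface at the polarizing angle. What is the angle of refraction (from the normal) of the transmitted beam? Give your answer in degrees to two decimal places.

First find Brewster's angle: tan θ_B = 1.652/1.000 = 1.6520, giving θ_B = 58.81°.
Since θ_B + θ_t = 90° at Brewster incidence, θ_t = 90° − 58.81° = 31.19°.

θ_t ≈ 31.19°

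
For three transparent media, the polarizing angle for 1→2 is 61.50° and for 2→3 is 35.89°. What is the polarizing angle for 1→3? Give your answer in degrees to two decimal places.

θ_B ≈ 53.12°

n₂/n₁ = tan 61.50° = 1.8418 and n₃/n₂ = tan 35.89° = 0.7236.
So n₃/n₁ = (n₂/n₁)(n₃/n₂) = 1.8418 × 0.7236 = 1.3327.
θ_B(1→3) = arctan(1.3327) = 53.12°.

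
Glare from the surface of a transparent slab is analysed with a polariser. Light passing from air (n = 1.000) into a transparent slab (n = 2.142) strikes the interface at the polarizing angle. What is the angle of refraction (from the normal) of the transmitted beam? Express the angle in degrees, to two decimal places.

θ_t ≈ 25.03°

tan θ_B = n₂/n₁ = 2.142/1.000 = 2.1420, so θ_B = 64.97°.
At Brewster's angle the reflected and refracted rays are perpendicular, so θ_t = 90° − θ_B = 90° − 64.97° = 25.03°.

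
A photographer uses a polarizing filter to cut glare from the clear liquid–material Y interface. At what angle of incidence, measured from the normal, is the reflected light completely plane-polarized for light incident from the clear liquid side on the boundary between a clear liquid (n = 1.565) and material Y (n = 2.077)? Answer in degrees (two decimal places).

tan θ_B = n₂/n₁ = 2.077/1.565 = 1.3272.
So θ_B = arctan 1.3272 = 53.00°.

θ_B ≈ 53.00°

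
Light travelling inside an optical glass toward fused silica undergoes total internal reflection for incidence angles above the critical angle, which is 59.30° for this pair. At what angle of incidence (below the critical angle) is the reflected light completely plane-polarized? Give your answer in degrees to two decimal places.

sin θ_c = n₂/n₁, so n₂/n₁ = sin 59.30° = 0.8599.
Brewster: tan θ_B = n₂/n₁ = 0.8599.
θ_B = arctan(0.8599) = 40.69°.

θ_B ≈ 40.69°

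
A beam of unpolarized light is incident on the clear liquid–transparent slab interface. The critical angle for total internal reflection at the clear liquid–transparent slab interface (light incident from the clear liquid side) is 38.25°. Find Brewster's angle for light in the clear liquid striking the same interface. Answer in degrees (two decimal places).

sin θ_c = n₂/n₁, so n₂/n₁ = sin 38.25° = 0.6191.
Brewster: tan θ_B = n₂/n₁ = 0.6191.
θ_B = arctan(0.6191) = 31.76°.

θ_B ≈ 31.76°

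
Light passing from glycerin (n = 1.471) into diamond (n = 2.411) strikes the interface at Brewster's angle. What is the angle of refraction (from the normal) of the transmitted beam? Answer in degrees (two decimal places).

First find Brewster's angle: tan θ_B = 2.411/1.471 = 1.6390, giving θ_B = 58.61°.
The refracted ray is perpendicular to the reflected ray, so θ_t = 90° − θ_B = 31.39°.

θ_t ≈ 31.39°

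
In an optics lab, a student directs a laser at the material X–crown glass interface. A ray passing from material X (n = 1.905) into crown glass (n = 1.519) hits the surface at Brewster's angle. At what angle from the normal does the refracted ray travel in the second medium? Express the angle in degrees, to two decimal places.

First find Brewster's angle: tan θ_B = 1.519/1.905 = 0.7974, giving θ_B = 38.57°.
Since θ_B + θ_t = 90° at Brewster incidence, θ_t = 90° − 38.57° = 51.43°.

θ_t ≈ 51.43°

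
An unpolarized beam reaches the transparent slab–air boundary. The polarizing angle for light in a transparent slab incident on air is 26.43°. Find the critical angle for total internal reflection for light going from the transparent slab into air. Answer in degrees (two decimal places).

tan θ_B = n₂/n₁ = tan 26.43° = 0.4971.
Total internal reflection: sin θ_c = n₂/n₁ = 0.4971.
θ_c = arcsin(0.4971) = 29.81°.

θ_c ≈ 29.81°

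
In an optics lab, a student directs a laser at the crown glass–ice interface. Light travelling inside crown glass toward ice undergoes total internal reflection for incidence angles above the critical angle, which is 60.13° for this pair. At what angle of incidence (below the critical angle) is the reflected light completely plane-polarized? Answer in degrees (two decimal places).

At the critical angle sin θ_c = n₂/n₁, giving n₂/n₁ = sin 60.13° = 0.8672.
Then tan θ_B = n₂/n₁ = 0.8672, so θ_B = arctan 0.8672 = 40.93°.

θ_B ≈ 40.93°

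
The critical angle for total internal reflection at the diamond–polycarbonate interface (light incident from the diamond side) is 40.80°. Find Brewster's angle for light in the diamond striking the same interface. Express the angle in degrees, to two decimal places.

θ_B ≈ 33.16°

At the critical angle sin θ_c = n₂/n₁, giving n₂/n₁ = sin 40.80° = 0.6534.
Then tan θ_B = n₂/n₁ = 0.6534, so θ_B = arctan 0.6534 = 33.16°.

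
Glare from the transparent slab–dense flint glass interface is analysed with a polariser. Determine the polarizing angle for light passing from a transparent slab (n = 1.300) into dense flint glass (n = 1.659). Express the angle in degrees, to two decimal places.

θ_B ≈ 51.92°

tan θ_B = n₂/n₁ = 1.659/1.300 = 1.2762.
θ_B = arctan(1.2762) = 51.92°.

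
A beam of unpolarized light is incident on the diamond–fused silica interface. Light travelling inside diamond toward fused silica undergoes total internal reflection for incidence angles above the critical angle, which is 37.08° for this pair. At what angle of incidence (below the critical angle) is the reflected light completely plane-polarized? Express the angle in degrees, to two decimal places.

θ_B ≈ 31.09°

n₂/n₁ = sin θ_c = sin 37.08° = 0.6029.
tan θ_B equals the same ratio, so θ_B = arctan(0.6029) = 31.09°.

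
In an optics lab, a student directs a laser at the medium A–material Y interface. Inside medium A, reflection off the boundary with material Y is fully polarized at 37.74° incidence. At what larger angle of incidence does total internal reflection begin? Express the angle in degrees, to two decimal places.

n₂/n₁ = tan 37.74° = 0.7740; the critical angle satisfies sin θ_c = n₂/n₁.
θ_c = arcsin(0.7740) = 50.71°.

θ_c ≈ 50.71°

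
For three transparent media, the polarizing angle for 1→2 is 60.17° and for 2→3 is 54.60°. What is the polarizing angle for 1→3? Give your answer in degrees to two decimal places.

θ_B ≈ 67.83°

Each Brewster angle gives a ratio: n₂/n₁ = tan 60.17° = 1.7440, n₃/n₂ = tan 54.60° = 1.4071.
Multiplying, n₃/n₁ = 1.7440 × 1.4071 = 2.4540, and θ_B(1→3) = arctan 2.4540 = 67.83°.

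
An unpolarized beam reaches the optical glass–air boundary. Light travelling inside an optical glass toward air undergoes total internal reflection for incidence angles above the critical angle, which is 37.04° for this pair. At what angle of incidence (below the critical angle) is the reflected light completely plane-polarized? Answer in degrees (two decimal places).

n₂/n₁ = sin θ_c = sin 37.04° = 0.6024.
tan θ_B equals the same ratio, so θ_B = arctan(0.6024) = 31.06°.

θ_B ≈ 31.06°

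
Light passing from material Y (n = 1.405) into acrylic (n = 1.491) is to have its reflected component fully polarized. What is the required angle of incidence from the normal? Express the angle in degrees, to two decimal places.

θ_B ≈ 46.70°

Here n₂/n₁ = 1.491/1.405 = 1.0612, and Brewster's law gives tan θ_B = n₂/n₁.
θ_B = arctan(1.0612) = 46.70°.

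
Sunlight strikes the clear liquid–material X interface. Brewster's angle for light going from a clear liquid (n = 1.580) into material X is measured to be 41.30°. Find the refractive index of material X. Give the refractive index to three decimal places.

n ≈ 1.388

Full polarization of the reflected beam means tan θ_B = n₂/n₁, where n₁ is the incident medium (a clear liquid).
n₂ = n₁ tan θ_B = 1.580 × tan 41.30° = 1.388.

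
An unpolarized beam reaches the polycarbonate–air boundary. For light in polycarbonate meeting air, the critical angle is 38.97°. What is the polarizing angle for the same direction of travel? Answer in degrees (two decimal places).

θ_B ≈ 32.17°

n₂/n₁ = sin θ_c = sin 38.97° = 0.6289.
tan θ_B equals the same ratio, so θ_B = arctan(0.6289) = 32.17°.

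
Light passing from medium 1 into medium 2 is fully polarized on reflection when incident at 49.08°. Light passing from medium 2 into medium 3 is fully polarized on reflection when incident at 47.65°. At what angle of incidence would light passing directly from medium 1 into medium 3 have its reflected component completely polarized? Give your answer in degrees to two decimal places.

θ_B ≈ 51.69°

n₂/n₁ = tan 49.08° = 1.1536 and n₃/n₂ = tan 47.65° = 1.0971.
Multiplying, n₃/n₁ = 1.1536 × 1.0971 = 1.2656, and θ_B(1→3) = arctan 1.2656 = 51.69°.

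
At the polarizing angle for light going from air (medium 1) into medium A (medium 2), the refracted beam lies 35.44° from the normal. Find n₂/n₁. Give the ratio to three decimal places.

n₂/n₁ ≈ 1.405

θ_B + θ_t = 90°, so θ_B = 90° − 35.44° = 54.56°.
Then n₂/n₁ = tan θ_B = tan 54.56° = 1.405.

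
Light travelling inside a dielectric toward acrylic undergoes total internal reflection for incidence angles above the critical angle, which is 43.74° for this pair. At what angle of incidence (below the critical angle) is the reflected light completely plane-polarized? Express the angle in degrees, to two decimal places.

θ_B ≈ 34.66°

n₂/n₁ = sin θ_c = sin 43.74° = 0.6914.
tan θ_B equals the same ratio, so θ_B = arctan(0.6914) = 34.66°.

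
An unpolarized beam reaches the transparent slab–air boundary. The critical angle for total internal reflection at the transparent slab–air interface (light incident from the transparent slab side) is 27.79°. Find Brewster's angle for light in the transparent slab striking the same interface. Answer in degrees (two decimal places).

θ_B ≈ 25.00°

sin θ_c = n₂/n₁, so n₂/n₁ = sin 27.79° = 0.4662.
Brewster: tan θ_B = n₂/n₁ = 0.4662.
θ_B = arctan(0.4662) = 25.00°.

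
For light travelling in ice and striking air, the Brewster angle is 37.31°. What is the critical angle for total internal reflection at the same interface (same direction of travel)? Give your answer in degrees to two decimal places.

tan θ_B = n₂/n₁ = tan 37.31° = 0.7621.
Total internal reflection: sin θ_c = n₂/n₁ = 0.7621.
θ_c = arcsin(0.7621) = 49.65°.

θ_c ≈ 49.65°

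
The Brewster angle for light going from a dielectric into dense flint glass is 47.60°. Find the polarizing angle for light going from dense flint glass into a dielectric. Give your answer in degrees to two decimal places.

θ_B' ≈ 42.40°

tan θ_B' = n₁/n₂ = 1/tan θ_B, so θ_B' = 90° − θ_B.
θ_B' = 90° − 47.60° = 42.40°.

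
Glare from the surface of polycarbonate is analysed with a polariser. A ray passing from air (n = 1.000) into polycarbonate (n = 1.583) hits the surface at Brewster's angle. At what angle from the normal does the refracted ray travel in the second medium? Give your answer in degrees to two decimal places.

θ_B = arctan(n₂/n₁) = arctan(1.583/1.000) = 57.72°.
The refracted ray is perpendicular to the reflected ray, so θ_t = 90° − θ_B = 32.28°.

θ_t ≈ 32.28°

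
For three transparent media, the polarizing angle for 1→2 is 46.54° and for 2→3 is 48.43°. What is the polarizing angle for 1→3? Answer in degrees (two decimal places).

θ_B ≈ 49.95°

Each Brewster angle gives a ratio: n₂/n₁ = tan 46.54° = 1.0553, n₃/n₂ = tan 48.43° = 1.1275.
n₃/n₁ = 1.1898. Then tan θ_B(1→3) = n₃/n₁, so θ_B(1→3) = arctan(1.1898) = 49.95°.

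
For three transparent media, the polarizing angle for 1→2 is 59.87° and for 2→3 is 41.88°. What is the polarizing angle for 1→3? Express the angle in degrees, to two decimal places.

θ_B ≈ 57.09°

tan θ_B(1→2) = n₂/n₁ = tan 59.87° = 1.7230.
tan θ_B(2→3) = n₃/n₂ = tan 41.88° = 0.8966.
Multiplying, n₃/n₁ = 1.7230 × 0.8966 = 1.5449, and θ_B(1→3) = arctan 1.5449 = 57.09°.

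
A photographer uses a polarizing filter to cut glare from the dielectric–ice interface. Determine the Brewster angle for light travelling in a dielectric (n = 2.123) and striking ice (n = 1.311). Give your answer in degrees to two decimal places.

Here n₂/n₁ = 1.311/2.123 = 0.6175, and Brewster's law gives tan θ_B = n₂/n₁.
θ_B = arctan(0.6175) = 31.70°.

θ_B ≈ 31.70°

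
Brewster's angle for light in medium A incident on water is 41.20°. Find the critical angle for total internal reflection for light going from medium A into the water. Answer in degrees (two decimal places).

θ_c ≈ 61.10°

From Brewster, n₂/n₁ = tan θ_B = tan 41.20° = 0.8754.
Then sin θ_c = n₂/n₁ = 0.8754, so θ_c = arcsin 0.8754 = 61.10°.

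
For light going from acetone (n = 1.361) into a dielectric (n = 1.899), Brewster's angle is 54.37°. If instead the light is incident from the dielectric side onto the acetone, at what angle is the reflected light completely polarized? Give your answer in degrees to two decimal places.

The two Brewster angles are complementary: θ_B' = 90° − θ_B = 90° − 54.37° = 35.63°.

θ_B' ≈ 35.63°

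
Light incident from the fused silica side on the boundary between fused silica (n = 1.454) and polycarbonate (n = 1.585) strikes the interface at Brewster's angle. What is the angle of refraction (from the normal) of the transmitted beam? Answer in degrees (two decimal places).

θ_t ≈ 42.53°

First find Brewster's angle: tan θ_B = 1.585/1.454 = 1.0901, giving θ_B = 47.47°.
At Brewster's angle the reflected and refracted rays are perpendicular, so θ_t = 90° − θ_B = 90° − 47.47° = 42.53°.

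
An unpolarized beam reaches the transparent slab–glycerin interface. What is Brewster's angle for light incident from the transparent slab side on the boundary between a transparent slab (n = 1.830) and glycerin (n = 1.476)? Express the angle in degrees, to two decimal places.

θ_B ≈ 38.89°

At Brewster's angle the reflected and refracted rays are perpendicular, which with Snell's law gives tan θ_B = n₂/n₁.
Brewster's condition: tan θ_B = n₂/n₁ = 1.476/1.830 = 0.8066.
θ_B = arctan(0.8066) = 38.89°.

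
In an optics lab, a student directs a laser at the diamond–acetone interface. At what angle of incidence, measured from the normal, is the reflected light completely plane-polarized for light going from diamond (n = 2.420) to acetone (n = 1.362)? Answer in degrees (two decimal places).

θ_B ≈ 29.37°

At Brewster's angle the reflected and refracted rays are perpendicular, which with Snell's law gives tan θ_B = n₂/n₁.
Here n₂/n₁ = 1.362/2.420 = 0.5628, and Brewster's law gives tan θ_B = n₂/n₁.
θ_B = arctan(0.5628) = 29.37°.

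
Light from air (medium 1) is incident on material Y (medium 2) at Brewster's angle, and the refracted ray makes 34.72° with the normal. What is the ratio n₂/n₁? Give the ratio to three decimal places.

n₂/n₁ ≈ 1.443

At Brewster incidence θ_B = 90° − θ_t = 90° − 34.72° = 55.28°.
tan θ_B = n₂/n₁, so n₂/n₁ = tan 55.28° = 1.443.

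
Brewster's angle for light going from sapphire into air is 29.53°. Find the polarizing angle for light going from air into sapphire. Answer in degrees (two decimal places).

θ_B' ≈ 60.47°

Reversing the direction swaps n₁ and n₂, so tan θ_B' = 1/tan θ_B and θ_B' = 90° − θ_B.
Hence θ_B' = 90° − 29.53° = 60.47°.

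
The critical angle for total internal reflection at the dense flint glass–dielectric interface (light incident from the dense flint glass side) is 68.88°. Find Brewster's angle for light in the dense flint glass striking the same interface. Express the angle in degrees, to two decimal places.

At the critical angle sin θ_c = n₂/n₁, giving n₂/n₁ = sin 68.88° = 0.9328.
Then tan θ_B = n₂/n₁ = 0.9328, so θ_B = arctan 0.9328 = 43.01°.

θ_B ≈ 43.01°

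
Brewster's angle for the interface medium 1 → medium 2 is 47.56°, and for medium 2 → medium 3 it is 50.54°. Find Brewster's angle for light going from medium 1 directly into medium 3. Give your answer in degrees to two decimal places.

θ_B ≈ 53.03°

tan θ_B(1→2) = n₂/n₁ = tan 47.56° = 1.0936.
tan θ_B(2→3) = n₃/n₂ = tan 50.54° = 1.2148.
n₃/n₁ = 1.3285. Then tan θ_B(1→3) = n₃/n₁, so θ_B(1→3) = arctan(1.3285) = 53.03°.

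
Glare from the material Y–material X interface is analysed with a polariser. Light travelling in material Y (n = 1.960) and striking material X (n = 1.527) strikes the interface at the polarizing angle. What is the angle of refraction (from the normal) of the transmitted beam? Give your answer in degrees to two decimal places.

θ_t ≈ 52.08°

First find Brewster's angle: tan θ_B = 1.527/1.960 = 0.7791, giving θ_B = 37.92°.
The refracted ray is perpendicular to the reflected ray, so θ_t = 90° − θ_B = 52.08°.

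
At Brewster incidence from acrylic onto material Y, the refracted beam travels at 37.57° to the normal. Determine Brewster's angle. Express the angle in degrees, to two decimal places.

Brewster's condition makes the reflected and refracted beams perpendicular: θ_B + θ_t = 90°.
So θ_B = 90° − θ_t = 90° − 37.57° = 52.43°.

θ_B ≈ 52.43°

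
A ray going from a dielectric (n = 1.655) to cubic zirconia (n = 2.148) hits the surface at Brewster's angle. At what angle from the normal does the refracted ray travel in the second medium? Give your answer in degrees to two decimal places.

θ_B = arctan(n₂/n₁) = arctan(2.148/1.655) = 52.39°.
The refracted ray is perpendicular to the reflected ray, so θ_t = 90° − θ_B = 37.61°.

θ_t ≈ 37.61°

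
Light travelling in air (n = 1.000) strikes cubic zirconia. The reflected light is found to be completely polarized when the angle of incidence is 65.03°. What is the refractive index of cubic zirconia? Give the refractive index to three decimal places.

n ≈ 2.147

Brewster's law: tan θ_B = n₂/n₁ (light incident in air, refracted into cubic zirconia).
n₂ = n₁ tan θ_B = 1.000 × tan 65.03° = 2.147.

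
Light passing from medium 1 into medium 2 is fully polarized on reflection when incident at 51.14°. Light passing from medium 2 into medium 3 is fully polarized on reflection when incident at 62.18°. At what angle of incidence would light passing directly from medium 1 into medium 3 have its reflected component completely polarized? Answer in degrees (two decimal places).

n₂/n₁ = tan 51.14° = 1.2411 and n₃/n₂ = tan 62.18° = 1.8951.
n₃/n₁ = 2.3519. Then tan θ_B(1→3) = n₃/n₁, so θ_B(1→3) = arctan(2.3519) = 66.97°.

θ_B ≈ 66.97°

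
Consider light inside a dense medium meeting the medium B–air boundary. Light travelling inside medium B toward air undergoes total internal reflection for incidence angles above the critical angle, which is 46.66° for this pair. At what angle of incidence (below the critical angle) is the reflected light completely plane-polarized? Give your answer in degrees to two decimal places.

n₂/n₁ = sin θ_c = sin 46.66° = 0.7273.
tan θ_B equals the same ratio, so θ_B = arctan(0.7273) = 36.03°.

θ_B ≈ 36.03°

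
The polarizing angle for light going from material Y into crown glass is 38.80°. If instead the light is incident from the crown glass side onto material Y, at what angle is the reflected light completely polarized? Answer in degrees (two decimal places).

θ_B' ≈ 51.20°

The two Brewster angles are complementary: θ_B' = 90° − θ_B = 90° − 38.80° = 51.20°.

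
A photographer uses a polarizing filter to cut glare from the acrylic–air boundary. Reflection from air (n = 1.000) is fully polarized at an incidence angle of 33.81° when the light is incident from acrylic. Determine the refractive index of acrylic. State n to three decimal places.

n ≈ 1.493

At Brewster's angle, tan θ_B = n₂/n₁ with n₁ on the incident side (acrylic) and n₂ on the transmitted side (air).
n₁ = n₂ / tan θ_B = 1.000 / tan 33.81° = 1.493.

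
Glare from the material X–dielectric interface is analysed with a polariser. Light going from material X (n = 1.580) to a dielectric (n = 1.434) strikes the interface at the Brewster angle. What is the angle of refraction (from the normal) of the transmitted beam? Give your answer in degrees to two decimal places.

θ_t ≈ 47.77°

First find Brewster's angle: tan θ_B = 1.434/1.580 = 0.9076, giving θ_B = 42.23°.
At Brewster's angle the reflected and refracted rays are perpendicular, so θ_t = 90° − θ_B = 90° − 42.23° = 47.77°.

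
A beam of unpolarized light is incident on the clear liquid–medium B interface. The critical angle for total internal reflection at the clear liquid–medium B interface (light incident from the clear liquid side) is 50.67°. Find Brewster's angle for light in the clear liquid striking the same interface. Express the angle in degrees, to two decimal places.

n₂/n₁ = sin θ_c = sin 50.67° = 0.7735.
tan θ_B equals the same ratio, so θ_B = arctan(0.7735) = 37.72°.

θ_B ≈ 37.72°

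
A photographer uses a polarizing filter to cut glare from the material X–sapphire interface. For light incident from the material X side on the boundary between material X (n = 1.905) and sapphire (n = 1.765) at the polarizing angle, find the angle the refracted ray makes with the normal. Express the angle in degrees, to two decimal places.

tan θ_B = n₂/n₁ = 1.765/1.905 = 0.9265, so θ_B = 42.82°.
At Brewster's angle the reflected and refracted rays are perpendicular, so θ_t = 90° − θ_B = 90° − 42.82° = 47.18°.

θ_t ≈ 47.18°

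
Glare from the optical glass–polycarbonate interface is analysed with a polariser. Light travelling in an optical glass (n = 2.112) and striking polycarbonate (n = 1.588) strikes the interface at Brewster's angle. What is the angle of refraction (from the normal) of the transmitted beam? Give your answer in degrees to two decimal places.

tan θ_B = n₂/n₁ = 1.588/2.112 = 0.7519, so θ_B = 36.94°.
At Brewster's angle the reflected and refracted rays are perpendicular, so θ_t = 90° − θ_B = 90° − 36.94° = 53.06°.

θ_t ≈ 53.06°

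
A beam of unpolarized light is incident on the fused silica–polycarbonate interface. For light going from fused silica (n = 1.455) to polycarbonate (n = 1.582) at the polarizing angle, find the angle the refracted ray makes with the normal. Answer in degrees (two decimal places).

tan θ_B = n₂/n₁ = 1.582/1.455 = 1.0873, so θ_B = 47.39°.
At Brewster's angle the reflected and refracted rays are perpendicular, so θ_t = 90° − θ_B = 90° − 47.39° = 42.61°.

θ_t ≈ 42.61°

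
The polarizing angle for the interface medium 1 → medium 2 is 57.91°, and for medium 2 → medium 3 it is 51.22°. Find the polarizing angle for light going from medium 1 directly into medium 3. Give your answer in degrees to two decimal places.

θ_B ≈ 63.26°

Each Brewster angle gives a ratio: n₂/n₁ = tan 57.91° = 1.5948, n₃/n₂ = tan 51.22° = 1.2446.
So n₃/n₁ = (n₂/n₁)(n₃/n₂) = 1.5948 × 1.2446 = 1.9849.
θ_B(1→3) = arctan(1.9849) = 63.26°.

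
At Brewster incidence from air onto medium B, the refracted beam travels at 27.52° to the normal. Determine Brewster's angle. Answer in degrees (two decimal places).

θ_B ≈ 62.48°

Since the reflected and refracted rays are at right angles at the polarizing angle, θ_B + θ_t = 90°.
θ_B = 90° − 27.52° = 62.48°.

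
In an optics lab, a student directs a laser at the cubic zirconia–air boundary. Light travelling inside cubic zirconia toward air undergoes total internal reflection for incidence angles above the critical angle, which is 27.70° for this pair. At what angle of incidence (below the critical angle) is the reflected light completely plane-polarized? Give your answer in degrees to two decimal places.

θ_B ≈ 24.93°

At the critical angle sin θ_c = n₂/n₁, giving n₂/n₁ = sin 27.70° = 0.4648.
Then tan θ_B = n₂/n₁ = 0.4648, so θ_B = arctan 0.4648 = 24.93°.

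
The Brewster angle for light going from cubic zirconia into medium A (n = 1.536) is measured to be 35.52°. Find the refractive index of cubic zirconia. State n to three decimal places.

Full polarization of the reflected beam means tan θ_B = n₂/n₁, where n₁ is the incident medium (cubic zirconia).
n₁ = n₂ / tan θ_B = 1.536 / tan 35.52° = 2.152.

n ≈ 2.152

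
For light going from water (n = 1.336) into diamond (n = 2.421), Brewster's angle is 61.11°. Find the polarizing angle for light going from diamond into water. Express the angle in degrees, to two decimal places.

θ_B' ≈ 28.89°

The two Brewster angles are complementary: θ_B' = 90° − θ_B = 90° − 61.11° = 28.89°.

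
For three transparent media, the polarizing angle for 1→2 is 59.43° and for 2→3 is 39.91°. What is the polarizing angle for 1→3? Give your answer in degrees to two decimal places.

n₂/n₁ = tan 59.43° = 1.6929 and n₃/n₂ = tan 39.91° = 0.8364.
So n₃/n₁ = (n₂/n₁)(n₃/n₂) = 1.6929 × 0.8364 = 1.4160.
θ_B(1→3) = arctan(1.4160) = 54.77°.

θ_B ≈ 54.77°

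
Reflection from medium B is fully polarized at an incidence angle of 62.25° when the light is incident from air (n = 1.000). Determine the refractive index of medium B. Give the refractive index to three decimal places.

At the Brewster angle, tan θ_B = n₂/n₁ with n₁ on the incident side (air) and n₂ on the transmitted side (medium B).
n₂ = n₁ tan θ_B = 1.000 × tan 62.25° = 1.901.

n ≈ 1.901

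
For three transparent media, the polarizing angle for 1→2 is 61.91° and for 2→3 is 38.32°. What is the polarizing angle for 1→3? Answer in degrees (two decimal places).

tan θ_B(1→2) = n₂/n₁ = tan 61.91° = 1.8736.
tan θ_B(2→3) = n₃/n₂ = tan 38.32° = 0.7903.
Multiplying, n₃/n₁ = 1.8736 × 0.7903 = 1.4808, and θ_B(1→3) = arctan 1.4808 = 55.97°.

θ_B ≈ 55.97°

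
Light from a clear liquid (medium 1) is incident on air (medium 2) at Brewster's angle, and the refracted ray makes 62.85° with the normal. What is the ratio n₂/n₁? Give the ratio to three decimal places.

n₂/n₁ ≈ 0.513

θ_B + θ_t = 90°, so θ_B = 90° − 62.85° = 27.15°.
Then n₂/n₁ = tan θ_B = tan 27.15° = 0.513.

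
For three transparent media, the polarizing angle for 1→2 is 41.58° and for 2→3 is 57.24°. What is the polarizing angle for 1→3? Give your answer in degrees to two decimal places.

θ_B ≈ 54.05°

n₂/n₁ = tan 41.58° = 0.8872 and n₃/n₂ = tan 57.24° = 1.5541.
n₃/n₁ = 1.3788. Then tan θ_B(1→3) = n₃/n₁, so θ_B(1→3) = arctan(1.3788) = 54.05°.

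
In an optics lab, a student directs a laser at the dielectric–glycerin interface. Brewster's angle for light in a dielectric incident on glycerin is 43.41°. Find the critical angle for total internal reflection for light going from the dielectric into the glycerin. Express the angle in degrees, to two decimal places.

θ_c ≈ 71.08°

From Brewster, n₂/n₁ = tan θ_B = tan 43.41° = 0.9460.
Then sin θ_c = n₂/n₁ = 0.9460, so θ_c = arcsin 0.9460 = 71.08°.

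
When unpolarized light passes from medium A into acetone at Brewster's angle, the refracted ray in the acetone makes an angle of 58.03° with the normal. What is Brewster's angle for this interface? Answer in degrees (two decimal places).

Brewster's condition makes the reflected and refracted beams perpendicular: θ_B + θ_t = 90°.
θ_B = 90° − 58.03° = 31.97°.

θ_B ≈ 31.97°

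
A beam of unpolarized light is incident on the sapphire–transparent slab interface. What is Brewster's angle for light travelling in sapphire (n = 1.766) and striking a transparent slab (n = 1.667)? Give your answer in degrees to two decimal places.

θ_B ≈ 43.35°

Here n₂/n₁ = 1.667/1.766 = 0.9439, and Brewster's law gives tan θ_B = n₂/n₁. Taking the arctangent, θ_B = 43.35°.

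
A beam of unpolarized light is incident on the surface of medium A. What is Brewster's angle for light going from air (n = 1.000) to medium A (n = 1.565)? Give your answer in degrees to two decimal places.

θ_B ≈ 57.42°

The reflected p-component vanishes when tan θ_B = n₂/n₁.
Brewster's condition: tan θ_B = n₂/n₁ = 1.565/1.000 = 1.5650.
So θ_B = arctan 1.5650 = 57.42°.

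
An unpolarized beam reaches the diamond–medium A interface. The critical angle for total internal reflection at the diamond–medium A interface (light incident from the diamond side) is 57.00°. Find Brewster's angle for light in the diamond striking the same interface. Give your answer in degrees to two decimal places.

n₂/n₁ = sin θ_c = sin 57.00° = 0.8387.
tan θ_B equals the same ratio, so θ_B = arctan(0.8387) = 39.99°.

θ_B ≈ 39.99°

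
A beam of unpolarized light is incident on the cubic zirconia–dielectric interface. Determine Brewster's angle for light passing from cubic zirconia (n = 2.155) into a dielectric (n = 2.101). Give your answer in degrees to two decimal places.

θ_B ≈ 44.27°

Brewster's condition: tan θ_B = n₂/n₁ = 2.101/2.155 = 0.9749. Taking the arctangent, θ_B = 44.27°.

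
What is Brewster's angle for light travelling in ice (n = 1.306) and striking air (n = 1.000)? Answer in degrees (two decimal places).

At Brewster's angle the reflected and refracted rays are perpendicular, which with Snell's law gives tan θ_B = n₂/n₁.
Here n₂/n₁ = 1.000/1.306 = 0.7657, and Brewster's law gives tan θ_B = n₂/n₁. Taking the arctangent, θ_B = 37.44°.

θ_B ≈ 37.44°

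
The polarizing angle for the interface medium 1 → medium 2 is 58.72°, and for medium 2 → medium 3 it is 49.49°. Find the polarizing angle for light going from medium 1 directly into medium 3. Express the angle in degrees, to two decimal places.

θ_B ≈ 62.57°

tan θ_B(1→2) = n₂/n₁ = tan 58.72° = 1.6460.
tan θ_B(2→3) = n₃/n₂ = tan 49.49° = 1.1704.
n₃/n₁ = 1.9265. Then tan θ_B(1→3) = n₃/n₁, so θ_B(1→3) = arctan(1.9265) = 62.57°.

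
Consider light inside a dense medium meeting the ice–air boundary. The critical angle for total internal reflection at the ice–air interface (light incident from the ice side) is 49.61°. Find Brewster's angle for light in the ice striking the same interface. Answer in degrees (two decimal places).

θ_B ≈ 37.29°

n₂/n₁ = sin θ_c = sin 49.61° = 0.7617.
tan θ_B equals the same ratio, so θ_B = arctan(0.7617) = 37.29°.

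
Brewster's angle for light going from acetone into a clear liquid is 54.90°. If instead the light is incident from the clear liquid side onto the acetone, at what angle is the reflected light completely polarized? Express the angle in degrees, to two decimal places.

θ_B' ≈ 35.10°

The two Brewster angles are complementary: θ_B' = 90° − θ_B = 90° − 54.90° = 35.10°.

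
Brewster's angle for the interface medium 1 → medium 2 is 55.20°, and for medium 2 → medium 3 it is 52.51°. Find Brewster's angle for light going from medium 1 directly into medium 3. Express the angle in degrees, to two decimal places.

tan θ_B(1→2) = n₂/n₁ = tan 55.20° = 1.4388.
tan θ_B(2→3) = n₃/n₂ = tan 52.51° = 1.3037.
Multiplying, n₃/n₁ = 1.4388 × 1.3037 = 1.8758, and θ_B(1→3) = arctan 1.8758 = 61.94°.

θ_B ≈ 61.94°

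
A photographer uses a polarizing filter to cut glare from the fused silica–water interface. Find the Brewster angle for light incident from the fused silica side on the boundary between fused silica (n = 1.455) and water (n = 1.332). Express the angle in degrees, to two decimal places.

θ_B ≈ 42.47°

tan θ_B = n₂/n₁ = 1.332/1.455 = 0.9155.
θ_B = arctan(0.9155) = 42.47°.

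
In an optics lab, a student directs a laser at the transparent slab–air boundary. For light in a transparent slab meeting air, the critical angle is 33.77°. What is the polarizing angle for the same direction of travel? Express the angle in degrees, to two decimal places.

n₂/n₁ = sin θ_c = sin 33.77° = 0.5559.
tan θ_B equals the same ratio, so θ_B = arctan(0.5559) = 29.07°.

θ_B ≈ 29.07°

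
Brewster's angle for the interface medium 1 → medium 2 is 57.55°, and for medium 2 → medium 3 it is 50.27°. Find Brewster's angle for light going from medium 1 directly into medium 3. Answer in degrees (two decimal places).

θ_B ≈ 62.15°

n₂/n₁ = tan 57.55° = 1.5727 and n₃/n₂ = tan 50.27° = 1.2032.
n₃/n₁ = 1.8923. Then tan θ_B(1→3) = n₃/n₁, so θ_B(1→3) = arctan(1.8923) = 62.15°.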